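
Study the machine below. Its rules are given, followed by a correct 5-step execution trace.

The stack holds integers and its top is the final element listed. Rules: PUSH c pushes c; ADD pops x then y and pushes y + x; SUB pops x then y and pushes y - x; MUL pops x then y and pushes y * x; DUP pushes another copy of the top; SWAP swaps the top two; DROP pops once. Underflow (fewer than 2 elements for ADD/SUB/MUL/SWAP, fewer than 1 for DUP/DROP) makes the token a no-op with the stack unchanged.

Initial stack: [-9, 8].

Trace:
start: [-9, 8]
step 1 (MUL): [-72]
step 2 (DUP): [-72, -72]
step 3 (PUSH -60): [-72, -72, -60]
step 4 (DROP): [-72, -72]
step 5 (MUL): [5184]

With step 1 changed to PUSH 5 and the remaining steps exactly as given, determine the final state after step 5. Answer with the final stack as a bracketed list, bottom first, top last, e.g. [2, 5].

(re-executing from step 1 with the substitution; state before step 1: [-9, 8])
step 1 (PUSH 5): [-9, 8, 5]
step 2 (DUP): [-9, 8, 5, 5]
step 3 (PUSH -60): [-9, 8, 5, 5, -60]
step 4 (DROP): [-9, 8, 5, 5]
step 5 (MUL): [-9, 8, 25]

[-9, 8, 25]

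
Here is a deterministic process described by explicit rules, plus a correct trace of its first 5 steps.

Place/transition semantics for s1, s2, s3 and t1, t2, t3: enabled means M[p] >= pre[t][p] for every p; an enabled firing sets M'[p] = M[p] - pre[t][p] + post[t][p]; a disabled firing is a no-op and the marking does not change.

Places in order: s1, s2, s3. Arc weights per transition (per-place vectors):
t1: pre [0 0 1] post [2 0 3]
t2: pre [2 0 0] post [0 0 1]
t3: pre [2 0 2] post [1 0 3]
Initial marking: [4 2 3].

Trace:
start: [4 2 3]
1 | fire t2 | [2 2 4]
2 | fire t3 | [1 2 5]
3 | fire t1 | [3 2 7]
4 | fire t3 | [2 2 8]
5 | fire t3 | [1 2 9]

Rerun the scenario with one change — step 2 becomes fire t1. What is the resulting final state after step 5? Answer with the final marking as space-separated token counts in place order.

(re-executing from step 2 with the substitution; state before step 2: [2 2 4])
2 | fire t1 | [4 2 6]
3 | fire t1 | [6 2 8]
4 | fire t3 | [5 2 9]
5 | fire t3 | [4 2 10]

4 2 10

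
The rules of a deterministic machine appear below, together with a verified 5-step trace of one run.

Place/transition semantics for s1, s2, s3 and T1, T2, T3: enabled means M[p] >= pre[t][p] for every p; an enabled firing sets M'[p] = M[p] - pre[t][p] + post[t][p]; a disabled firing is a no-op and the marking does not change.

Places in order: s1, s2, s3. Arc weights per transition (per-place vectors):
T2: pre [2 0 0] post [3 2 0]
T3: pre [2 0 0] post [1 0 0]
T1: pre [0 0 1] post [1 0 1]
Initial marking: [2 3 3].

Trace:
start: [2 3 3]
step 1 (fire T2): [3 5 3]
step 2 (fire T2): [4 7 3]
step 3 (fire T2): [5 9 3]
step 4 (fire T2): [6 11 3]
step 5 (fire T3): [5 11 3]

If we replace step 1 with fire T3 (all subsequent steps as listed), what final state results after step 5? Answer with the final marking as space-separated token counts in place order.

1 3 3

(re-executing from step 1 with the substitution; state before step 1: [2 3 3])
step 1 (fire T3): [1 3 3]
step 2 (fire T2): [1 3 3]
step 3 (fire T2): [1 3 3]
step 4 (fire T2): [1 3 3]
step 5 (fire T3): [1 3 3]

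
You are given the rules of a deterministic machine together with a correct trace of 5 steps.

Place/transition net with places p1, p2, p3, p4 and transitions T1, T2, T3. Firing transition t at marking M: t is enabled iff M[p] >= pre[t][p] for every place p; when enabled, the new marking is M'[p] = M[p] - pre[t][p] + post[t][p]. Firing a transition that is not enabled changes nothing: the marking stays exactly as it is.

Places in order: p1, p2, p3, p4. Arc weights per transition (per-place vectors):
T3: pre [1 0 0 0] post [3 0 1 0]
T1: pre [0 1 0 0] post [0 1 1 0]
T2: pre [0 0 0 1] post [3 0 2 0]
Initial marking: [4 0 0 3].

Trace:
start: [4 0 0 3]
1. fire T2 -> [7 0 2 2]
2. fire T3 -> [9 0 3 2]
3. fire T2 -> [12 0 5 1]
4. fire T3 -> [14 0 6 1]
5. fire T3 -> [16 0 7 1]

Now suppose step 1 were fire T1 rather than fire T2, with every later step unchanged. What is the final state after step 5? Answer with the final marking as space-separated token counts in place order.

13 0 5 2

(re-executing from step 1 with the substitution; state before step 1: [4 0 0 3])
1. fire T1 -> [4 0 0 3]
2. fire T3 -> [6 0 1 3]
3. fire T2 -> [9 0 3 2]
4. fire T3 -> [11 0 4 2]
5. fire T3 -> [13 0 5 2]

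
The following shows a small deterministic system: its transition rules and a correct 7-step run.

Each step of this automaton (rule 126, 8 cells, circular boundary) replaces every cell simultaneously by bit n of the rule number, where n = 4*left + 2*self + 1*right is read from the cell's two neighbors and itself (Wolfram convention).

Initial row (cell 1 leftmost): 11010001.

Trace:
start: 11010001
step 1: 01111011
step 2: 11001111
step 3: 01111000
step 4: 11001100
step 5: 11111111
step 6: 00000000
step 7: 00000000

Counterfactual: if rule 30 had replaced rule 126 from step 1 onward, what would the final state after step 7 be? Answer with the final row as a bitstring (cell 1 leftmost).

(re-executing steps 1..7 under rule 30; state before step 1: 11010001)
step 1: 00011011
step 2: 10110010
step 3: 10101110
step 4: 10101000
step 5: 10101101
step 6: 00101001
step 7: 11101111

11101111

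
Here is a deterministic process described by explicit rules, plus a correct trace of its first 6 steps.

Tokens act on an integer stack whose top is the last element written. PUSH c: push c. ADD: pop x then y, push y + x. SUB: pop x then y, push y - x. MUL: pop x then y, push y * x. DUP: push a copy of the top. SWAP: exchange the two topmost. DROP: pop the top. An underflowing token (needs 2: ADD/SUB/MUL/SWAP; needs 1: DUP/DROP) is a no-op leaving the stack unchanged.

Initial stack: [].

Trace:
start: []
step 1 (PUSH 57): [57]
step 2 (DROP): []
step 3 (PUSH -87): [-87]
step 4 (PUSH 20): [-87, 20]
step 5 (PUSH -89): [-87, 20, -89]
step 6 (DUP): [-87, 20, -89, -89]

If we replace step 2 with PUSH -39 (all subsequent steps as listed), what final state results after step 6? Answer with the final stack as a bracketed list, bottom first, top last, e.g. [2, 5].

(re-executing from step 2 with the substitution; state before step 2: [57])
step 2 (PUSH -39): [57, -39]
step 3 (PUSH -87): [57, -39, -87]
step 4 (PUSH 20): [57, -39, -87, 20]
step 5 (PUSH -89): [57, -39, -87, 20, -89]
step 6 (DUP): [57, -39, -87, 20, -89, -89]

[57, -39, -87, 20, -89, -89]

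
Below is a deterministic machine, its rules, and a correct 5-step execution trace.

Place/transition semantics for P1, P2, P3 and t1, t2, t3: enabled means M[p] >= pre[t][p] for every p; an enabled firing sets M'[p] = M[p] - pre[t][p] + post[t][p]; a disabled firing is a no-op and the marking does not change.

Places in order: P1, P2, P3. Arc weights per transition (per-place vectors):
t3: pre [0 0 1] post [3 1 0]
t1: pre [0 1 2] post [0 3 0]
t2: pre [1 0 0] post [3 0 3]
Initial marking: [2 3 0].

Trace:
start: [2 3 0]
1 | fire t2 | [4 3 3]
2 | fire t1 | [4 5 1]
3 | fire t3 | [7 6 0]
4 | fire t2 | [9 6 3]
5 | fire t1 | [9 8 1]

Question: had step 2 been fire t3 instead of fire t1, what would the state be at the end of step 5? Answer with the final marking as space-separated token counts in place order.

(re-executing from step 2 with the substitution; state before step 2: [4 3 3])
2 | fire t3 | [7 4 2]
3 | fire t3 | [10 5 1]
4 | fire t2 | [12 5 4]
5 | fire t1 | [12 7 2]

12 7 2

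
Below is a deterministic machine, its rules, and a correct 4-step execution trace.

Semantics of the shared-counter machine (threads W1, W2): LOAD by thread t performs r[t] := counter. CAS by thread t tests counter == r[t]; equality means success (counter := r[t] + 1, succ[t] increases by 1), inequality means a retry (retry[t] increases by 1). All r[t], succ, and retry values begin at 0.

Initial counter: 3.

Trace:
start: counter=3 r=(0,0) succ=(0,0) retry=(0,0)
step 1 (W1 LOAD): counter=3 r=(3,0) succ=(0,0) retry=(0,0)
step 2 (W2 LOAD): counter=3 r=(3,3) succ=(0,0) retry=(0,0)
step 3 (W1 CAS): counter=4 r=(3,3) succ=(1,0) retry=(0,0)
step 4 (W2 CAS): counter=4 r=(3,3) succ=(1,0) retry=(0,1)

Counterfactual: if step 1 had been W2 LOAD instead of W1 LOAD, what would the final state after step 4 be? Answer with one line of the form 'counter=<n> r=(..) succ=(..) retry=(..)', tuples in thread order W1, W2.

(re-executing from step 1 with the substitution; state before step 1: counter=3 r=(0,0) succ=(0,0) retry=(0,0))
step 1 (W2 LOAD): counter=3 r=(0,3) succ=(0,0) retry=(0,0)
step 2 (W2 LOAD): counter=3 r=(0,3) succ=(0,0) retry=(0,0)
step 3 (W1 CAS): counter=3 r=(0,3) succ=(0,0) retry=(1,0)
step 4 (W2 CAS): counter=4 r=(0,3) succ=(0,1) retry=(1,0)

counter=4 r=(0,3) succ=(0,1) retry=(1,0)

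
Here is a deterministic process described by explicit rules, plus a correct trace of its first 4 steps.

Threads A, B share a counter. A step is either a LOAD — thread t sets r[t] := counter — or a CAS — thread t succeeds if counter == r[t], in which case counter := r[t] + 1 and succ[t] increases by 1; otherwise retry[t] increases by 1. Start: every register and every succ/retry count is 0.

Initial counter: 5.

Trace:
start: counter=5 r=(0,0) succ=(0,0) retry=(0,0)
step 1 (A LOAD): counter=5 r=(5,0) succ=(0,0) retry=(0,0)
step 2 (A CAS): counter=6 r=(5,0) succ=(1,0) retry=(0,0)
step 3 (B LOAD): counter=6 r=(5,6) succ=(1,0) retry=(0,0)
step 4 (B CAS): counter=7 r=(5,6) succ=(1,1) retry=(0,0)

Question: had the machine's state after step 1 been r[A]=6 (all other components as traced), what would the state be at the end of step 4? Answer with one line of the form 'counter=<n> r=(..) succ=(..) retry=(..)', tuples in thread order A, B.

counter=6 r=(6,5) succ=(0,1) retry=(1,0)

state after step 1 := counter=5 r=(6,0) succ=(0,0) retry=(0,0)
step 2 (A CAS): counter=5 r=(6,0) succ=(0,0) retry=(1,0)
step 3 (B LOAD): counter=5 r=(6,5) succ=(0,0) retry=(1,0)
step 4 (B CAS): counter=6 r=(6,5) succ=(0,1) retry=(1,0)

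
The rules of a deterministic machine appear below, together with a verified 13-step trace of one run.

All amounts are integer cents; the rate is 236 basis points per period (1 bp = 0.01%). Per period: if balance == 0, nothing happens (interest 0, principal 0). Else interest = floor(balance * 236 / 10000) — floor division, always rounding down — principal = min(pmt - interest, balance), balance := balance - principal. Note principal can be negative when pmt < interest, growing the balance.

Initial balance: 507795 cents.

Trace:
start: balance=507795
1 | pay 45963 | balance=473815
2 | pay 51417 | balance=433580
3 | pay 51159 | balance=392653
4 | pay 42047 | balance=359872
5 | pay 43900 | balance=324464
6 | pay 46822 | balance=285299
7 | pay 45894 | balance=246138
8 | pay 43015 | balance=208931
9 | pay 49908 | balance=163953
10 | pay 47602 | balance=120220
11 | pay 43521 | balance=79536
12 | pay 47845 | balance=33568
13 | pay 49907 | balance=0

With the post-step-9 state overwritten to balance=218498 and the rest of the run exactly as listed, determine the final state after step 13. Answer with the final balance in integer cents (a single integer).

state after step 9 := balance=218498
10 | pay 47602 | balance=176052
11 | pay 43521 | balance=136685
12 | pay 47845 | balance=92065
13 | pay 49907 | balance=44330

44330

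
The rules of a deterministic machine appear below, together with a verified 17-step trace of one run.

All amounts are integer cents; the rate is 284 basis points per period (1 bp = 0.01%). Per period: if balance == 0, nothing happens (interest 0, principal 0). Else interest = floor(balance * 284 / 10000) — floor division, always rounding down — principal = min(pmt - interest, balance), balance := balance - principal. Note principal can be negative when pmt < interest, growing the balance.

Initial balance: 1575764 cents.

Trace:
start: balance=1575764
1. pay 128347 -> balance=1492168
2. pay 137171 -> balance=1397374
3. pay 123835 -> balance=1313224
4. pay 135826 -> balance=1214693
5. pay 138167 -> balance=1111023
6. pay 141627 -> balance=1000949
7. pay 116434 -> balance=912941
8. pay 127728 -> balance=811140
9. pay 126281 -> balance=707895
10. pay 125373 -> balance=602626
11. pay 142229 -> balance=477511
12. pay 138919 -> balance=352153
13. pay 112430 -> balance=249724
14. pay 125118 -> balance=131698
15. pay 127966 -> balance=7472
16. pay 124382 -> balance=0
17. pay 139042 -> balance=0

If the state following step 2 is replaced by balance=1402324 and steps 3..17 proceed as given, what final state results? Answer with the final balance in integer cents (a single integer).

state after step 2 := balance=1402324
3. pay 123835 -> balance=1318315
4. pay 135826 -> balance=1219929
5. pay 138167 -> balance=1116407
6. pay 141627 -> balance=1006485
7. pay 116434 -> balance=918635
8. pay 127728 -> balance=816996
9. pay 126281 -> balance=713917
10. pay 125373 -> balance=608819
11. pay 142229 -> balance=483880
12. pay 138919 -> balance=358703
13. pay 112430 -> balance=256460
14. pay 125118 -> balance=138625
15. pay 127966 -> balance=14595
16. pay 124382 -> balance=0
17. pay 139042 -> balance=0

0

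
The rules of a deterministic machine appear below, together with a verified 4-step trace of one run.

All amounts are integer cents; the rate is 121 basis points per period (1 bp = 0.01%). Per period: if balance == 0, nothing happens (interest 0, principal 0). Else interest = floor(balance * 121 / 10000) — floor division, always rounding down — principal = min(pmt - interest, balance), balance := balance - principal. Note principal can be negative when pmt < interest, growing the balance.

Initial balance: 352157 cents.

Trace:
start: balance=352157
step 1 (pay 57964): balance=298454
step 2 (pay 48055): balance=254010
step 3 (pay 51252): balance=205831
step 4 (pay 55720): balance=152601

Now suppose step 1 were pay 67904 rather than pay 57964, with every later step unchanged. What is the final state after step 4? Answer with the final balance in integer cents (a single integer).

(re-executing from step 1 with the substitution; state before step 1: balance=352157)
step 1 (pay 67904): balance=288514
step 2 (pay 48055): balance=243950
step 3 (pay 51252): balance=195649
step 4 (pay 55720): balance=142296

142296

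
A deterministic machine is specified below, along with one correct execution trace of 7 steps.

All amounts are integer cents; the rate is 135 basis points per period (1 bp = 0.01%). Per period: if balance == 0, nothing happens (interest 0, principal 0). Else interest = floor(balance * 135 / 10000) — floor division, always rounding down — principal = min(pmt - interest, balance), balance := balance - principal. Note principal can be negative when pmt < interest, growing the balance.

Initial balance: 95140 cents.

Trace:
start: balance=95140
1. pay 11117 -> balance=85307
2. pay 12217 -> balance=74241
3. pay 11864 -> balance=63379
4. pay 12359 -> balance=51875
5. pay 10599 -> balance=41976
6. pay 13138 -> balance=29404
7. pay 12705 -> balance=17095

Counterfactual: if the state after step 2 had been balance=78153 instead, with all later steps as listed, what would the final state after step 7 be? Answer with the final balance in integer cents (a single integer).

21279

state after step 2 := balance=78153
3. pay 11864 -> balance=67344
4. pay 12359 -> balance=55894
5. pay 10599 -> balance=46049
6. pay 13138 -> balance=33532
7. pay 12705 -> balance=21279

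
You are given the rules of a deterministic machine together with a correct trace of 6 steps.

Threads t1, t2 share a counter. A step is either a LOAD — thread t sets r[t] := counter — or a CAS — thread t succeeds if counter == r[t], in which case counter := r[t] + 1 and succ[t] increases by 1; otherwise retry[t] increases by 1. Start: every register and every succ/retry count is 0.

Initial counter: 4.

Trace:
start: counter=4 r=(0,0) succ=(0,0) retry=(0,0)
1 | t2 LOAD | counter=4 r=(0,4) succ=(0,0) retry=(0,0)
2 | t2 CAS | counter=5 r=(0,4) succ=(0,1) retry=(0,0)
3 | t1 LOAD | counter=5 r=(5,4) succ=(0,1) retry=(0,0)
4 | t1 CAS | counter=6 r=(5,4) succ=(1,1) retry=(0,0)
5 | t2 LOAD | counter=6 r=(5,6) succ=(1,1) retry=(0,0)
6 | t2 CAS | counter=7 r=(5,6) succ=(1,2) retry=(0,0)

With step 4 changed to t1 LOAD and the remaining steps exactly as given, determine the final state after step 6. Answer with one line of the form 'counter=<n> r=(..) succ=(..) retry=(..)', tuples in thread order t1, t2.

(re-executing from step 4 with the substitution; state before step 4: counter=5 r=(5,4) succ=(0,1) retry=(0,0))
4 | t1 LOAD | counter=5 r=(5,4) succ=(0,1) retry=(0,0)
5 | t2 LOAD | counter=5 r=(5,5) succ=(0,1) retry=(0,0)
6 | t2 CAS | counter=6 r=(5,5) succ=(0,2) retry=(0,0)

counter=6 r=(5,5) succ=(0,2) retry=(0,0)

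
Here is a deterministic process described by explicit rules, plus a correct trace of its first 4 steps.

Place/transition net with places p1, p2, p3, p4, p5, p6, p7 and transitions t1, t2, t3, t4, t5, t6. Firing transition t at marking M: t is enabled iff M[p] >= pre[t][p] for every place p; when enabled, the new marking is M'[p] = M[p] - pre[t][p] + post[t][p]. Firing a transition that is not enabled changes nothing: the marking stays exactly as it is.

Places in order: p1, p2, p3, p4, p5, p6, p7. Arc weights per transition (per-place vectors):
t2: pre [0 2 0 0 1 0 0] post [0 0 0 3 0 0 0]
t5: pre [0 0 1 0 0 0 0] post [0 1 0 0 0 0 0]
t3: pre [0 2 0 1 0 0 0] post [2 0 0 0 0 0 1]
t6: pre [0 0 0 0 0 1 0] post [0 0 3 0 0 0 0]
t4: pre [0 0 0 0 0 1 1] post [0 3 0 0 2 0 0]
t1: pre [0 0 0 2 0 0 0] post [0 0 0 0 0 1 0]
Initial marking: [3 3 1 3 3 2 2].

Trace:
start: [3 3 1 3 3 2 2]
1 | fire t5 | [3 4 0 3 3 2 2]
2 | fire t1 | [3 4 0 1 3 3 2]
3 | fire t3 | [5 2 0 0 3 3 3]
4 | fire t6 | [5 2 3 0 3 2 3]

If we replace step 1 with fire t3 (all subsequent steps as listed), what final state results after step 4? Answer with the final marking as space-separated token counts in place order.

(re-executing from step 1 with the substitution; state before step 1: [3 3 1 3 3 2 2])
1 | fire t3 | [5 1 1 2 3 2 3]
2 | fire t1 | [5 1 1 0 3 3 3]
3 | fire t3 | [5 1 1 0 3 3 3]
4 | fire t6 | [5 1 4 0 3 2 3]

5 1 4 0 3 2 3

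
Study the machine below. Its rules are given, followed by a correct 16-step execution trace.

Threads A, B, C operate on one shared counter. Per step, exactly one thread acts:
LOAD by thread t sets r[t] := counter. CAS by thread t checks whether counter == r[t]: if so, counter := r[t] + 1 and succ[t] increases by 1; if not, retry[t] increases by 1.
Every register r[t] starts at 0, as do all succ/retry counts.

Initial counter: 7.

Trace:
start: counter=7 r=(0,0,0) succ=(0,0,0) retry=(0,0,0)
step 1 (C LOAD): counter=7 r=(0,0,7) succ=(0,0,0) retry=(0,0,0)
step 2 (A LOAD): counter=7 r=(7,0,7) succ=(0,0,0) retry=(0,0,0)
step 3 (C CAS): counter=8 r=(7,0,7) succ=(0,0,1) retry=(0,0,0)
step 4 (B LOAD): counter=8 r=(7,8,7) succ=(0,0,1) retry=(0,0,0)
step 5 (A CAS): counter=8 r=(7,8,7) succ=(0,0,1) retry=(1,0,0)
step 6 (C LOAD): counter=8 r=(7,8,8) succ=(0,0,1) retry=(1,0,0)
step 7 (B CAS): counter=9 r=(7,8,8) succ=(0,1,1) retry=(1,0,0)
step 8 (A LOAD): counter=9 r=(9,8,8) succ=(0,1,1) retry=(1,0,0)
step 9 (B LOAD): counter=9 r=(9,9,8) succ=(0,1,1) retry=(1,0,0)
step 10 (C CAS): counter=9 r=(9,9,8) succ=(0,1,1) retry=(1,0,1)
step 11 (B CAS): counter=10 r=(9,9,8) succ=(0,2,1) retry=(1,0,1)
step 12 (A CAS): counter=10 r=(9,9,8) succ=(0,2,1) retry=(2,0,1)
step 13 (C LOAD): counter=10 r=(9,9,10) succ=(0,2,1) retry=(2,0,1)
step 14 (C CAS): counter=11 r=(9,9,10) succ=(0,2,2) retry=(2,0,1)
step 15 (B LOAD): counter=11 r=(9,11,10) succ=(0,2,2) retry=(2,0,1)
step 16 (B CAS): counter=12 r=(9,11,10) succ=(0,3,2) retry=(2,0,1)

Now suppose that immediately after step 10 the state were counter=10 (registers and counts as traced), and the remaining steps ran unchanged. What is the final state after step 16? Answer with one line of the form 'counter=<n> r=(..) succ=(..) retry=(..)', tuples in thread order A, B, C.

state after step 10 := counter=10 r=(9,9,8) succ=(0,1,1) retry=(1,0,1)
step 11 (B CAS): counter=10 r=(9,9,8) succ=(0,1,1) retry=(1,1,1)
step 12 (A CAS): counter=10 r=(9,9,8) succ=(0,1,1) retry=(2,1,1)
step 13 (C LOAD): counter=10 r=(9,9,10) succ=(0,1,1) retry=(2,1,1)
step 14 (C CAS): counter=11 r=(9,9,10) succ=(0,1,2) retry=(2,1,1)
step 15 (B LOAD): counter=11 r=(9,11,10) succ=(0,1,2) retry=(2,1,1)
step 16 (B CAS): counter=12 r=(9,11,10) succ=(0,2,2) retry=(2,1,1)

counter=12 r=(9,11,10) succ=(0,2,2) retry=(2,1,1)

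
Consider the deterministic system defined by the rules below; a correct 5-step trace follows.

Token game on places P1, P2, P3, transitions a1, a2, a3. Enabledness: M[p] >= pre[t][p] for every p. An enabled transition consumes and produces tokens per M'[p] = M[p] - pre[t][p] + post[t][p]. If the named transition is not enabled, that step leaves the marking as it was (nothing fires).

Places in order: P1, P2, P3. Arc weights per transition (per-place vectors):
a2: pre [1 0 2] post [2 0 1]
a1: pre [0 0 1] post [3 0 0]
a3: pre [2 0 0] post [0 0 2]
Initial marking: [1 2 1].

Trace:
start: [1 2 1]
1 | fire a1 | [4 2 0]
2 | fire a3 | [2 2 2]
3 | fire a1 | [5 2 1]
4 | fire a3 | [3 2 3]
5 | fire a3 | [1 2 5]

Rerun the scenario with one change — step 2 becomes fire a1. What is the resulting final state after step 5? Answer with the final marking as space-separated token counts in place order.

(re-executing from step 2 with the substitution; state before step 2: [4 2 0])
2 | fire a1 | [4 2 0]
3 | fire a1 | [4 2 0]
4 | fire a3 | [2 2 2]
5 | fire a3 | [0 2 4]

0 2 4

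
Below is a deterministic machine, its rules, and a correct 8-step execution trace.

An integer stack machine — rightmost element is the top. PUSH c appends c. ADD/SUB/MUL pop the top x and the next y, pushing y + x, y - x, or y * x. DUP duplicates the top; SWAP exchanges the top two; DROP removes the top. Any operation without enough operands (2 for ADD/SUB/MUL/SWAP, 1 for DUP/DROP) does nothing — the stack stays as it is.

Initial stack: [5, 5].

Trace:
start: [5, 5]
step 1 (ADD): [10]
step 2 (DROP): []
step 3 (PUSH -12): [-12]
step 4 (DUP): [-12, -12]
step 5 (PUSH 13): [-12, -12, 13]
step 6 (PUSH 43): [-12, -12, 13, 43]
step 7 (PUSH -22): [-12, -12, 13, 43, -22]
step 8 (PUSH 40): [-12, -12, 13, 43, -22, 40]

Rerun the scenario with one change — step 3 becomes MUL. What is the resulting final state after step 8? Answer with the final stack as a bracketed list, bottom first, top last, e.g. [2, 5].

[13, 43, -22, 40]

(re-executing from step 3 with the substitution; state before step 3: [])
step 3 (MUL): []
step 4 (DUP): []
step 5 (PUSH 13): [13]
step 6 (PUSH 43): [13, 43]
step 7 (PUSH -22): [13, 43, -22]
step 8 (PUSH 40): [13, 43, -22, 40]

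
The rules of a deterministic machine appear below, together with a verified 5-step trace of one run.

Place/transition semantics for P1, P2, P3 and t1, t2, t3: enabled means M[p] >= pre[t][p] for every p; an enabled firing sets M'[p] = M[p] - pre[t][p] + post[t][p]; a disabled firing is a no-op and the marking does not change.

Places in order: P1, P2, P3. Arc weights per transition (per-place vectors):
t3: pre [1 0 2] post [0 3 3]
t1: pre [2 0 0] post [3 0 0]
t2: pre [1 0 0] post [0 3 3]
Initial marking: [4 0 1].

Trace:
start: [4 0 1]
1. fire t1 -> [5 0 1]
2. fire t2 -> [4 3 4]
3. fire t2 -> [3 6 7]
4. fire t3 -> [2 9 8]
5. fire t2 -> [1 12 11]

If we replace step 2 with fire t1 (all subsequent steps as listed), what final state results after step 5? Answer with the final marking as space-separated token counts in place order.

(re-executing from step 2 with the substitution; state before step 2: [5 0 1])
2. fire t1 -> [6 0 1]
3. fire t2 -> [5 3 4]
4. fire t3 -> [4 6 5]
5. fire t2 -> [3 9 8]

3 9 8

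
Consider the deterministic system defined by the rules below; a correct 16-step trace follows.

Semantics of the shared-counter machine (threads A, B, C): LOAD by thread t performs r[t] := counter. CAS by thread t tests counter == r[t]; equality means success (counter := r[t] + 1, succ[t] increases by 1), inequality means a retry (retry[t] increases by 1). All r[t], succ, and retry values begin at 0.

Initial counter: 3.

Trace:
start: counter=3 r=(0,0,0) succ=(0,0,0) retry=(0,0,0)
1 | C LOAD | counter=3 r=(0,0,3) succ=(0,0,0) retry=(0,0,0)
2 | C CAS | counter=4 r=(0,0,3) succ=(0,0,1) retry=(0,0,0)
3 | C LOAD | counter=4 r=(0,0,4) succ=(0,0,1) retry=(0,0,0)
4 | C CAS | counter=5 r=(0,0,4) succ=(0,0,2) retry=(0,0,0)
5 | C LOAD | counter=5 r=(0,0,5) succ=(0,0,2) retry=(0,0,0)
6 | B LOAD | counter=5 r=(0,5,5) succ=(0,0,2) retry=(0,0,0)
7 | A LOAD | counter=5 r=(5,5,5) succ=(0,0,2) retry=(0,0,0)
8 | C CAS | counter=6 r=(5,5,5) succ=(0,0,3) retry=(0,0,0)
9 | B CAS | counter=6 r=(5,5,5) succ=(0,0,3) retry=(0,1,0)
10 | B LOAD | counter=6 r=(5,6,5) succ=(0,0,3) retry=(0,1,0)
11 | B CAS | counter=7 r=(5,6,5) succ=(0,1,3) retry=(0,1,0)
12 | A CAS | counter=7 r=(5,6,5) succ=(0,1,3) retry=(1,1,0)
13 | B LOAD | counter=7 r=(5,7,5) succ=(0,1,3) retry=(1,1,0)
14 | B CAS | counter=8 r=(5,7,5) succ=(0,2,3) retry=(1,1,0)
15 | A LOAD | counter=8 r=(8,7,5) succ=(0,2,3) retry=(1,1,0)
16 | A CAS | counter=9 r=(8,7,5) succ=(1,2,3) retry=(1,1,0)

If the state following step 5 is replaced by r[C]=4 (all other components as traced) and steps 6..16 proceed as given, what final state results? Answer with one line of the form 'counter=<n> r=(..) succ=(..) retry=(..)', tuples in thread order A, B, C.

state after step 5 := counter=5 r=(0,0,4) succ=(0,0,2) retry=(0,0,0)
6 | B LOAD | counter=5 r=(0,5,4) succ=(0,0,2) retry=(0,0,0)
7 | A LOAD | counter=5 r=(5,5,4) succ=(0,0,2) retry=(0,0,0)
8 | C CAS | counter=5 r=(5,5,4) succ=(0,0,2) retry=(0,0,1)
9 | B CAS | counter=6 r=(5,5,4) succ=(0,1,2) retry=(0,0,1)
10 | B LOAD | counter=6 r=(5,6,4) succ=(0,1,2) retry=(0,0,1)
11 | B CAS | counter=7 r=(5,6,4) succ=(0,2,2) retry=(0,0,1)
12 | A CAS | counter=7 r=(5,6,4) succ=(0,2,2) retry=(1,0,1)
13 | B LOAD | counter=7 r=(5,7,4) succ=(0,2,2) retry=(1,0,1)
14 | B CAS | counter=8 r=(5,7,4) succ=(0,3,2) retry=(1,0,1)
15 | A LOAD | counter=8 r=(8,7,4) succ=(0,3,2) retry=(1,0,1)
16 | A CAS | counter=9 r=(8,7,4) succ=(1,3,2) retry=(1,0,1)

counter=9 r=(8,7,4) succ=(1,3,2) retry=(1,0,1)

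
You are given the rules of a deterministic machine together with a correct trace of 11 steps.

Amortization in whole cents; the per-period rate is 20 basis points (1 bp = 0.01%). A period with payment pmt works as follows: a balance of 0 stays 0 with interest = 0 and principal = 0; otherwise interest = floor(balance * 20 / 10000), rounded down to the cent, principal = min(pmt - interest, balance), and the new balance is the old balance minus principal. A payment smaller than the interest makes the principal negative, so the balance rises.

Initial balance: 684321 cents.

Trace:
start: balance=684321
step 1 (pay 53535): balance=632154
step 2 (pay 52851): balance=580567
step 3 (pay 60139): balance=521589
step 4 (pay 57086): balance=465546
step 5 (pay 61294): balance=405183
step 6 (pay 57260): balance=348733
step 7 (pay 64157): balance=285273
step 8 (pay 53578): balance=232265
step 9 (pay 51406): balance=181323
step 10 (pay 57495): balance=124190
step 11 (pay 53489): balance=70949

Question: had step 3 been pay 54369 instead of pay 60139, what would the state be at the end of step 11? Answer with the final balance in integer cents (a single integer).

(re-executing from step 3 with the substitution; state before step 3: balance=580567)
step 3 (pay 54369): balance=527359
step 4 (pay 57086): balance=471327
step 5 (pay 61294): balance=410975
step 6 (pay 57260): balance=354536
step 7 (pay 64157): balance=291088
step 8 (pay 53578): balance=238092
step 9 (pay 51406): balance=187162
step 10 (pay 57495): balance=130041
step 11 (pay 53489): balance=76812

76812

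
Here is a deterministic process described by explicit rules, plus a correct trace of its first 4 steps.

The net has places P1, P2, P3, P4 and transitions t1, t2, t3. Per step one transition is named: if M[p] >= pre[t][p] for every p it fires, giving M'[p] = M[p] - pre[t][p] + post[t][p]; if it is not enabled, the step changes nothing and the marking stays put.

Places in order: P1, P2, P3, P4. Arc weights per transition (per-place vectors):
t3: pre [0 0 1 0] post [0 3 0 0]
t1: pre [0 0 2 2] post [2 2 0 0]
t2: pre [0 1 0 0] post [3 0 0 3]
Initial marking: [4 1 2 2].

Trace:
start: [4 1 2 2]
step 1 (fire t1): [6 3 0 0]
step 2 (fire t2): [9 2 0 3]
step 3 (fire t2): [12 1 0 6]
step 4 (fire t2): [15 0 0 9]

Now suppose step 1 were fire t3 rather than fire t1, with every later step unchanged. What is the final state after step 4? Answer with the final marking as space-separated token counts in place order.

(re-executing from step 1 with the substitution; state before step 1: [4 1 2 2])
step 1 (fire t3): [4 4 1 2]
step 2 (fire t2): [7 3 1 5]
step 3 (fire t2): [10 2 1 8]
step 4 (fire t2): [13 1 1 11]

13 1 1 11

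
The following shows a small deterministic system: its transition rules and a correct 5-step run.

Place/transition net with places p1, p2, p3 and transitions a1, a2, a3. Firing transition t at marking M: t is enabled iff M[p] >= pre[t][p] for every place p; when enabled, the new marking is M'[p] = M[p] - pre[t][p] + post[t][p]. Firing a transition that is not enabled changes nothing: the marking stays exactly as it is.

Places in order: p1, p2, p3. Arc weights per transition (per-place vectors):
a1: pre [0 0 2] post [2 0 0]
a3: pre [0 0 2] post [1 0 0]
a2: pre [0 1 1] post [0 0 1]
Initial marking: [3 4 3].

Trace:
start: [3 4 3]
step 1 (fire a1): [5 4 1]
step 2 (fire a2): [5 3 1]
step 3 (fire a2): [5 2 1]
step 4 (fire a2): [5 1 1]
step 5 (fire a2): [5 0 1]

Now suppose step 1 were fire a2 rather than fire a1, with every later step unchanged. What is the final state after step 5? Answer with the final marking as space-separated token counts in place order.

(re-executing from step 1 with the substitution; state before step 1: [3 4 3])
step 1 (fire a2): [3 3 3]
step 2 (fire a2): [3 2 3]
step 3 (fire a2): [3 1 3]
step 4 (fire a2): [3 0 3]
step 5 (fire a2): [3 0 3]

3 0 3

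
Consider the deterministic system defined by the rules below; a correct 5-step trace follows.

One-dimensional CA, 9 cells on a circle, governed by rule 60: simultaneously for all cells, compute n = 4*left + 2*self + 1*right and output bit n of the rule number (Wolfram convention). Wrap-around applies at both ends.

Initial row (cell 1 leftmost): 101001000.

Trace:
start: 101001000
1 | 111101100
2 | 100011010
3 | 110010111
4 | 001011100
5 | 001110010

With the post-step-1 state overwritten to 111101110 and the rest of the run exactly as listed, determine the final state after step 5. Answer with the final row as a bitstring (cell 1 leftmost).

state after step 1 := 111101110
2 | 100011001
3 | 010010101
4 | 111011111
5 | 000110000

000110000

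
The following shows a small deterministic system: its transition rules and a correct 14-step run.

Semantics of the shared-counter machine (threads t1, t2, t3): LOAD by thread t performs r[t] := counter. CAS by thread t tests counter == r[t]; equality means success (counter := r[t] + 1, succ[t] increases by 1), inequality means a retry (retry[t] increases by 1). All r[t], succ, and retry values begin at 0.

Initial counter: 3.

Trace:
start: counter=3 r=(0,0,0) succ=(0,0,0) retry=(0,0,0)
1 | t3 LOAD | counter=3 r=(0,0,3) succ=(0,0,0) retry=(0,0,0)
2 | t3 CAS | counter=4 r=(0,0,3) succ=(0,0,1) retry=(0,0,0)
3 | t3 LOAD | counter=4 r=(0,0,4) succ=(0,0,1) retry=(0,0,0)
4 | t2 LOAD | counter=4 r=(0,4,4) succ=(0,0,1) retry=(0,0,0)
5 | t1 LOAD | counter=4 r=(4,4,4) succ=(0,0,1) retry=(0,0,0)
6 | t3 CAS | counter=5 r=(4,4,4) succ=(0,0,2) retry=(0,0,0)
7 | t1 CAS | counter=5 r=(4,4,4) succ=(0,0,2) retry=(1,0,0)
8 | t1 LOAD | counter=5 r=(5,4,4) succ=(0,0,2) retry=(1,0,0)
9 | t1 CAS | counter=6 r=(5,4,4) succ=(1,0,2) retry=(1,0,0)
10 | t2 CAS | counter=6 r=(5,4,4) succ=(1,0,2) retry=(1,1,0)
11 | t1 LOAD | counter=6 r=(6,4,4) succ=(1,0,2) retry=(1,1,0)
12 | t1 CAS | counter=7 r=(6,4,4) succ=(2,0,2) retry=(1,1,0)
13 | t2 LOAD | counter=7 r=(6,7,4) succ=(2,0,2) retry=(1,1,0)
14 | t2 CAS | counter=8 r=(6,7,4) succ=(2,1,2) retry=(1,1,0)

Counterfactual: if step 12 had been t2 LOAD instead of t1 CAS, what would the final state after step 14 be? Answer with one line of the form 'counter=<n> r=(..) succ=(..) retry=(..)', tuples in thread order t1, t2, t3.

(re-executing from step 12 with the substitution; state before step 12: counter=6 r=(6,4,4) succ=(1,0,2) retry=(1,1,0))
12 | t2 LOAD | counter=6 r=(6,6,4) succ=(1,0,2) retry=(1,1,0)
13 | t2 LOAD | counter=6 r=(6,6,4) succ=(1,0,2) retry=(1,1,0)
14 | t2 CAS | counter=7 r=(6,6,4) succ=(1,1,2) retry=(1,1,0)

counter=7 r=(6,6,4) succ=(1,1,2) retry=(1,1,0)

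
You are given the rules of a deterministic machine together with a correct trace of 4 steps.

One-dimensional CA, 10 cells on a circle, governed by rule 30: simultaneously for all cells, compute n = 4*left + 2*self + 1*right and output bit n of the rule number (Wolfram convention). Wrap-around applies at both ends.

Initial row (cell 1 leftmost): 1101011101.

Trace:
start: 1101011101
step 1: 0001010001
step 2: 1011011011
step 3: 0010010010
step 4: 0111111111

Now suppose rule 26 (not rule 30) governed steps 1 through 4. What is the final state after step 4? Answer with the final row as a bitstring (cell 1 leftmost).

(re-executing steps 1..4 under rule 26; state before step 1: 1101011101)
step 1: 0000010001
step 2: 1000101010
step 3: 0101000000
step 4: 1000100000

1000100000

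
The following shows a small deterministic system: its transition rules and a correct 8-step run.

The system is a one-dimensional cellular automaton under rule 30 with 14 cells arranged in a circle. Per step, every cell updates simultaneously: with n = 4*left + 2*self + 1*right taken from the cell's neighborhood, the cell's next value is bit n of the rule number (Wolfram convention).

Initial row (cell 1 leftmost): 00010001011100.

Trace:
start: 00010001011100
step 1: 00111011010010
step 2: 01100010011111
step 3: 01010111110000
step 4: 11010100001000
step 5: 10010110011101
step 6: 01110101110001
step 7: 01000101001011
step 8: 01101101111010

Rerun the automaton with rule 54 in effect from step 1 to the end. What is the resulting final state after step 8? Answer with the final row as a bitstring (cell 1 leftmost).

(re-executing steps 1..8 under rule 54; state before step 1: 00010001011100)
step 1: 00111011100010
step 2: 01000100010111
step 3: 11101110111000
step 4: 00010001000101
step 5: 10111011101111
step 6: 01000100010000
step 7: 11101110111000
step 8: 00010001000101

00010001000101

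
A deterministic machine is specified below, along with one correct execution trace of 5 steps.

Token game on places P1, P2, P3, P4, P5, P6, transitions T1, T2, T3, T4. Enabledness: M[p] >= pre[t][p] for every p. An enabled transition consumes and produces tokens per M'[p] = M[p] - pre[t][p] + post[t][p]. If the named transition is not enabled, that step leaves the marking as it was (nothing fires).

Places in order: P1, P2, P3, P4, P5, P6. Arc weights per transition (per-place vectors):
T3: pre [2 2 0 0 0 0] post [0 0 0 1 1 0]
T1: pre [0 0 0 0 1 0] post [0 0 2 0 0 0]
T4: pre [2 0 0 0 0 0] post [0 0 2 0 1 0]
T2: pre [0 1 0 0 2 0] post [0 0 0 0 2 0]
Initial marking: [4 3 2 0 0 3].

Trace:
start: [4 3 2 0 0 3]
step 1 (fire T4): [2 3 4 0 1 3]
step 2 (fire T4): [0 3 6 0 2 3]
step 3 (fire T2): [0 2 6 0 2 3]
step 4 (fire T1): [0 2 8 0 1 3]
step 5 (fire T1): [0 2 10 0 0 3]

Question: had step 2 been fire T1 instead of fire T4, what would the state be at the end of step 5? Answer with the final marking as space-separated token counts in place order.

(re-executing from step 2 with the substitution; state before step 2: [2 3 4 0 1 3])
step 2 (fire T1): [2 3 6 0 0 3]
step 3 (fire T2): [2 3 6 0 0 3]
step 4 (fire T1): [2 3 6 0 0 3]
step 5 (fire T1): [2 3 6 0 0 3]

2 3 6 0 0 3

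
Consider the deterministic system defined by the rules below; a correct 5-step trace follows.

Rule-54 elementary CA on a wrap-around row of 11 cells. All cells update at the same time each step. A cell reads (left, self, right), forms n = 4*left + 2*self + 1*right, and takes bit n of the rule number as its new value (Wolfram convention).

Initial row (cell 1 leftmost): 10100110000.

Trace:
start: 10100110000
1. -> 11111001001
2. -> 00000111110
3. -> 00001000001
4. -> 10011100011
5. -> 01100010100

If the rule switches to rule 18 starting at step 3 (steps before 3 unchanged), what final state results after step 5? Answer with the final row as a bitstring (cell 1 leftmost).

(re-executing steps 3..5 under rule 18; state before step 3: 00000111110)
3. -> 00001000001
4. -> 10010100010
5. -> 01100010100

01100010100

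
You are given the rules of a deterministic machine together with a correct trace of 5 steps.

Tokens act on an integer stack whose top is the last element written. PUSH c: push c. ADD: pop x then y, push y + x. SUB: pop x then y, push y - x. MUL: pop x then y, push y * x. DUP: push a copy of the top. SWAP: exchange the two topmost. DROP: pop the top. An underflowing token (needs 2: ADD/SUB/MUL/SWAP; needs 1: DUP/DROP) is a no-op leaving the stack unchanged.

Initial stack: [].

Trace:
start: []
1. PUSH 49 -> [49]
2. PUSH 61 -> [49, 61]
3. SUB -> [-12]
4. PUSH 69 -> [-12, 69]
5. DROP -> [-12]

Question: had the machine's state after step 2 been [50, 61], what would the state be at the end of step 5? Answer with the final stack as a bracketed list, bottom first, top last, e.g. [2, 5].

state after step 2 := [50, 61]
3. SUB -> [-11]
4. PUSH 69 -> [-11, 69]
5. DROP -> [-11]

[-11]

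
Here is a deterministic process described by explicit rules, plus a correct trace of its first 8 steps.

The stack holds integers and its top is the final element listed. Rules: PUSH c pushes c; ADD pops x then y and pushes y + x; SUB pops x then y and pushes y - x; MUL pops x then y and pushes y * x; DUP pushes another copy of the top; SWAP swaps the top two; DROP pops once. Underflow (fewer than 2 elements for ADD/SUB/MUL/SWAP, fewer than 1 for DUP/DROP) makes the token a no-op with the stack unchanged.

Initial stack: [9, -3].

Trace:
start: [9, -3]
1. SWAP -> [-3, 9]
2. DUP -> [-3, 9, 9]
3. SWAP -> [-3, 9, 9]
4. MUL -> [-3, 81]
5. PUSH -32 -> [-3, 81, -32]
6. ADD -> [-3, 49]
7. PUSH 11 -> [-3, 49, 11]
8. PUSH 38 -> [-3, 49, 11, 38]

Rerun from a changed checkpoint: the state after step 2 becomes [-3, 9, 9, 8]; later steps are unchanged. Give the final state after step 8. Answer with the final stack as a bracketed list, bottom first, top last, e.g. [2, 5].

[-3, 9, 40, 11, 38]

state after step 2 := [-3, 9, 9, 8]
3. SWAP -> [-3, 9, 8, 9]
4. MUL -> [-3, 9, 72]
5. PUSH -32 -> [-3, 9, 72, -32]
6. ADD -> [-3, 9, 40]
7. PUSH 11 -> [-3, 9, 40, 11]
8. PUSH 38 -> [-3, 9, 40, 11, 38]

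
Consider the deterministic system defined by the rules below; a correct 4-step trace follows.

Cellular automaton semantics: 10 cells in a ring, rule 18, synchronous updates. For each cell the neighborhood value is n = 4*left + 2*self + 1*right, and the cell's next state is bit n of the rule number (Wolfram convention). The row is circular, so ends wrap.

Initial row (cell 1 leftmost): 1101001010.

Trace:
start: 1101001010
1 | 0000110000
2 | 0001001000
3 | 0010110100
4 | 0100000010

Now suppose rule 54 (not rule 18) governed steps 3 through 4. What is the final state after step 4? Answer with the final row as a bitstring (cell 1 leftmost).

0100000010

(re-executing steps 3..4 under rule 54; state before step 3: 0001001000)
3 | 0011111100
4 | 0100000010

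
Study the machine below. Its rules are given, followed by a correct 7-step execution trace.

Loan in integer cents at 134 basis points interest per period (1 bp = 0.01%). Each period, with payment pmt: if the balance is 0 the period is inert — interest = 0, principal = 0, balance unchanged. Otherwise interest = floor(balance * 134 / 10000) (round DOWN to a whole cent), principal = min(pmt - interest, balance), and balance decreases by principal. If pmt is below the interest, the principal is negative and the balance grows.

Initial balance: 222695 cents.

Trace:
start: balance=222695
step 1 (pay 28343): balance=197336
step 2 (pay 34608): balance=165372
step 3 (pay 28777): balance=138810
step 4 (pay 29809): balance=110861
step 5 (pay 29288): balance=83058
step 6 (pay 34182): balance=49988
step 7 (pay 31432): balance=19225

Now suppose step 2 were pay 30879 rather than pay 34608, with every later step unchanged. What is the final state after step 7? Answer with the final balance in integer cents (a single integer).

23210

(re-executing from step 2 with the substitution; state before step 2: balance=197336)
step 2 (pay 30879): balance=169101
step 3 (pay 28777): balance=142589
step 4 (pay 29809): balance=114690
step 5 (pay 29288): balance=86938
step 6 (pay 34182): balance=53920
step 7 (pay 31432): balance=23210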